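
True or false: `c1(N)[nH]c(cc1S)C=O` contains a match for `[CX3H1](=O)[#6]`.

True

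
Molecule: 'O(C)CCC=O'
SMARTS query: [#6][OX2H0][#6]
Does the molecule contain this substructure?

The pattern [#6][OX2H0][#6] describes an aliphatic oxygen bridging two carbons with no H on the oxygen — an ether.
The molecule carries a methoxy ether (-OCH3), whose atoms satisfy every constraint of the query, so the pattern matches.

Yes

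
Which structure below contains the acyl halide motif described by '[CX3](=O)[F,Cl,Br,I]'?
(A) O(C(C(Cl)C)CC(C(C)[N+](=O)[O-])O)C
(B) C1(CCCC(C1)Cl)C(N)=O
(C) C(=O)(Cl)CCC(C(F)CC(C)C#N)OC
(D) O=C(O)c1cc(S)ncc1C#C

C

[CX3](=O)[F,Cl,Br,I] describes a carbonyl carbon bonded to a halogen (an acyl halide).
(A) has a chloro substituent but the Cl is not on a carbonyl carbon.
(B) has a chloro substituent but the Cl is not on a carbonyl carbon.
(C) contains an acyl chloride (-C(=O)Cl), which satisfies every atom and bond constraint.
(D) has a carboxylic acid group (-C(=O)OH) but the carbonyl is bonded to -OH, not to a halogen.
So the answer is (C).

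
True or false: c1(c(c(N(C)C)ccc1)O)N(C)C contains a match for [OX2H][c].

True

The pattern [OX2H][c] describes a hydroxyl oxygen attached to an aromatic carbon — a phenol.
The molecule carries a hydroxyl group (-OH), whose atoms satisfy every constraint of the query, so the pattern matches.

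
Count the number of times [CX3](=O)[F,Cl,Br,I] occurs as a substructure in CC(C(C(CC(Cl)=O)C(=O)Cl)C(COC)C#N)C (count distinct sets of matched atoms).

2

[CX3](=O)[F,Cl,Br,I] is the SMARTS for an acyl halide: a carbonyl carbon bonded to a halogen.
The molecule carries 2 separate instances of an acyl chloride (-C(=O)Cl) meeting every constraint; each maps to a distinct set of atoms, giving 2 matches.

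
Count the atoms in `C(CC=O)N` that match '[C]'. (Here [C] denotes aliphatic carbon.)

3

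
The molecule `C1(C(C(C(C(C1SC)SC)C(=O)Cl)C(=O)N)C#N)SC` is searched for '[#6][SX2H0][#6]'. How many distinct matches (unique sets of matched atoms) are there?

3

[#6][SX2H0][#6] is the SMARTS for a thioether: an aliphatic sulfur bridging two carbons with no H on the sulfur.
The molecule carries 3 separate instances of a methylthio ether (-SCH3) meeting every constraint; each maps to a distinct set of atoms, giving 3 matches.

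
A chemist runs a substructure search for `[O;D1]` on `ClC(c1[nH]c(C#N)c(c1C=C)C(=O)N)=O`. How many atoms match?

Check the 15 heavy atoms by environment: 1× n (aromatic, D2) → no; 4× c (aromatic, D3) → no; 2× C (D3) → no; 2× O (D1) → match; 1× Cl (D1) → no; 2× N (D1) → no; 2× C (D2) → no; 1× C (D1) → no.
That gives 2 matching atoms.

2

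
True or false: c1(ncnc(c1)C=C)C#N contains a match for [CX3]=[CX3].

The pattern [CX3]=[CX3] describes a non-aromatic C=C double bond between two sp2 carbons — an alkene.
The molecule carries a vinyl group (-CH=CH2), whose atoms satisfy every constraint of the query, so the pattern matches.

True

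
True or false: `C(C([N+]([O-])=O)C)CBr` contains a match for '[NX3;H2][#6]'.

False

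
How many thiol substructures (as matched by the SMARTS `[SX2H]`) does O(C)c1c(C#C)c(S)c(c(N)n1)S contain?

2

[SX2H] is the SMARTS for a thiol: an aliphatic sulfur with two connections, one being H.
The molecule carries 2 separate instances of a thiol (-SH) meeting every constraint; each maps to a distinct set of atoms, giving 2 matches.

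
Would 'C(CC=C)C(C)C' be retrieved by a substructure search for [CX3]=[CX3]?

Yes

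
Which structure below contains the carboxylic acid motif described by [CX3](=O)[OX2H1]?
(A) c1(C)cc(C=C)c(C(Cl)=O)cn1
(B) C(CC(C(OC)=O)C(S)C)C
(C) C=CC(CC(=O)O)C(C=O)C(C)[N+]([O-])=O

C

[CX3](=O)[OX2H1] describes an sp2 carbon double-bonded to O and single-bonded to an -OH oxygen (a carboxylic acid).
(A) has an acyl chloride (-C(=O)Cl) but the carbonyl is bonded to Cl, not to an -OH oxygen.
(B) has a methyl-ester group (-C(=O)OCH3) but the singly-bonded O has no H (OX2H0, not OX2H1).
(C) contains a carboxylic acid group (-C(=O)OH), which satisfies every atom and bond constraint.
So the answer is (C).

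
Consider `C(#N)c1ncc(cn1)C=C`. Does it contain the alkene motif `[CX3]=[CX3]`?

Yes

The pattern [CX3]=[CX3] describes a non-aromatic C=C double bond between two sp2 carbons — an alkene.
The molecule carries a vinyl group (-CH=CH2), whose atoms satisfy every constraint of the query, so the pattern matches.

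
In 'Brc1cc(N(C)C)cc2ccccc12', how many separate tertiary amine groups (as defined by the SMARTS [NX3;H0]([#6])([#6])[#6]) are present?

1

[NX3;H0]([#6])([#6])[#6] is the SMARTS for a tertiary amine: a trivalent nitrogen with no H, bonded to three carbons.
Exactly one fragment in the molecule meets all constraints, giving 1 match.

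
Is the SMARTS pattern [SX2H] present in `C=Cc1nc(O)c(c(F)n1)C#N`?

The pattern [SX2H] describes an aliphatic sulfur with two connections, one being H — a thiol.
The closest candidate here is a hydroxyl group (-OH), but it is an -OH, not an -SH. No other fragment satisfies the full query, so there is no match.

No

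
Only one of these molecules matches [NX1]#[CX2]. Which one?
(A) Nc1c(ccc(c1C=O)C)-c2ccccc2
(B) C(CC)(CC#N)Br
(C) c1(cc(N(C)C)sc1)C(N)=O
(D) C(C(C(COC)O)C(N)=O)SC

B

[NX1]#[CX2] describes a nitrogen triple-bonded to a two-connected carbon (a nitrile).
(A) has a primary amino group (-NH2) but the nitrogen is NX3 (three connections), not NX1 triple-bonded.
(B) contains a nitrile (-C#N), which satisfies every atom and bond constraint.
(C) has a primary amide (-C(=O)NH2) but the nitrogen is NX3, not NX1.
(D) has a primary amide (-C(=O)NH2) but the nitrogen is NX3, not NX1.
So the answer is (B).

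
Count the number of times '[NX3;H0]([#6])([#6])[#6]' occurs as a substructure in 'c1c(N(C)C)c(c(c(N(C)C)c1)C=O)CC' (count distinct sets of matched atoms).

2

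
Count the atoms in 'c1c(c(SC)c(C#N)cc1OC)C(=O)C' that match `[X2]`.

Check the 15 heavy atoms by environment: 6× c (aromatic, X3) → no; 1× O (X2) → match; 3× C (X4) → no; 1× C (X3) → no; 1× O (X1) → no; 1× C (X2) → match; 1× N (X1) → no; 1× S (X2) → match.
Summing the matching environments: 1 + 1 + 1 = 3 matching atoms.

3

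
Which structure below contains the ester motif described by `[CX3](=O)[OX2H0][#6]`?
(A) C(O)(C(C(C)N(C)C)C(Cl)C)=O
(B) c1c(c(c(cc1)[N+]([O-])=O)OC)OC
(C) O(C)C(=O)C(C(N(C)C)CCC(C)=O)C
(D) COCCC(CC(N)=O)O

C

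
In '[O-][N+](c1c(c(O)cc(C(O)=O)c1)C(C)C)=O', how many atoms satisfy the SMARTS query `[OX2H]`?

The query [OX2H] means: aliphatic oxygen with two connections, one of which is H — an -OH oxygen.
Check the 16 heavy atoms by environment: 4× c (aromatic, H0, X3) → no; 2× c (aromatic, H1, X3) → no; 1× C (H1, X4) → no; 2× C (H3, X4) → no; 2× O (H1, X2) → match; 1× C (H0, X3) → no; 2× O (H0, X1) → no; 1× N (charge +1, H0, X3) → no; 1× O (charge -1, H0, X1) → no.
That gives 2 matching atoms.

2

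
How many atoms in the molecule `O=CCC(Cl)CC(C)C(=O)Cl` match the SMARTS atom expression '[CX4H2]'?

2

The query [CX4H2] means: sp3 carbon (X4) with exactly two hydrogens.
Check the 11 heavy atoms by environment: 2× C (H2, X4) → match; 2× C (H1, X4) → no; 1× C (H3, X4) → no; 1× C (H1, X3) → no; 2× O (H0, X1) → no; 2× Cl (H0, X1) → no; 1× C (H0, X3) → no.
That gives 2 matching atoms.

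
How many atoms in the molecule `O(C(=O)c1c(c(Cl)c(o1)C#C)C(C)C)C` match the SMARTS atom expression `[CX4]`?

Check the 15 heavy atoms by environment: 1× o (aromatic, X2) → no; 4× c (aromatic, X3) → no; 2× C (X2) → no; 1× Cl (X1) → no; 4× C (X4) → match; 1× C (X3) → no; 1× O (X1) → no; 1× O (X2) → no.
That gives 4 matching atoms.

4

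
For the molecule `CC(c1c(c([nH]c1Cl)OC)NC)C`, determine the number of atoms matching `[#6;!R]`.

The query [#6;!R] means: carbon not in any ring.
Check the 13 heavy atoms by environment: 1× n (aromatic, in 5-ring) → no; 4× c (aromatic, in 5-ring) → no; 1× O (acyclic) → no; 5× C (acyclic) → match; 1× N (acyclic) → no; 1× Cl (acyclic) → no.
That gives 5 matching atoms.

5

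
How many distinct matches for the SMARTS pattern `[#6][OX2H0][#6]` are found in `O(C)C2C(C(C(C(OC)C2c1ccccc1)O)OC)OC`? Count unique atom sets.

4

[#6][OX2H0][#6] is the SMARTS for an ether: an aliphatic oxygen bridging two carbons with no H on the oxygen.
The molecule carries 4 separate instances of a methoxy ether (-OCH3) meeting every constraint; each maps to a distinct set of atoms, giving 4 matches.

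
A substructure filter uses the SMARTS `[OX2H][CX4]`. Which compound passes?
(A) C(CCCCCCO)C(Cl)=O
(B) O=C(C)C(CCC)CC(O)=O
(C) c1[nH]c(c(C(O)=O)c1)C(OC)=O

A

[OX2H][CX4] describes a hydroxyl oxygen bound to an sp3 (X4) carbon (an aliphatic alcohol).
(A) contains a hydroxyl group (-OH), which satisfies every atom and bond constraint.
(B) has a carboxylic acid group (-C(=O)OH) but the -OH is on a CX3 carbonyl carbon, not a CX4 carbon.
(C) has a carboxylic acid group (-C(=O)OH) but the -OH is on a CX3 carbonyl carbon, not a CX4 carbon.
So the answer is (A).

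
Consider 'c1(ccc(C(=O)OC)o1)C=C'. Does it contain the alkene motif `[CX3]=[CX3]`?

Yes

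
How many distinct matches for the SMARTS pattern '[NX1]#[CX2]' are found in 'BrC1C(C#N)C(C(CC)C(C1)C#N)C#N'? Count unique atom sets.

3

[NX1]#[CX2] is the SMARTS for a nitrile: a nitrogen triple-bonded to a two-connected carbon.
The molecule carries 3 separate instances of a nitrile (-C#N) meeting every constraint; each maps to a distinct set of atoms, giving 3 matches.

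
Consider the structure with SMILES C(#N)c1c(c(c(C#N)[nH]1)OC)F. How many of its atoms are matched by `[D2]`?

The query [D2] means: atom with exactly two heavy-atom neighbours.
Check the 12 heavy atoms by environment: 1× n (aromatic, D2) → match; 4× c (aromatic, D3) → no; 1× F (D1) → no; 2× C (D2) → match; 2× N (D1) → no; 1× O (D2) → match; 1× C (D1) → no.
Summing the matching environments: 1 + 2 + 1 = 4 matching atoms.

4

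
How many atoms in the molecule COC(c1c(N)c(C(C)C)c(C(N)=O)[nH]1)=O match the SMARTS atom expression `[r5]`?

5

The query [r5] means: r5 matches atoms in a five-membered ring.
Check the 16 heavy atoms by environment: 1× n (aromatic, in 5-ring) → match; 4× c (aromatic, in 5-ring) → match; 6× C (acyclic) → no; 3× O (acyclic) → no; 2× N (acyclic) → no.
Summing the matching environments: 1 + 4 = 5 matching atoms.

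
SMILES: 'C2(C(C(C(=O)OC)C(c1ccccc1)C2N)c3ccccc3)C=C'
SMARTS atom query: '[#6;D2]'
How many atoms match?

11

Check the 24 heavy atoms by environment: 6× C (D3) → no; 2× c (aromatic, D3) → no; 10× c (aromatic, D2) → match; 1× N (D1) → no; 1× C (D2) → match; 2× C (D1) → no; 1× O (D1) → no; 1× O (D2) → no.
Summing the matching environments: 10 + 1 = 11 matching atoms.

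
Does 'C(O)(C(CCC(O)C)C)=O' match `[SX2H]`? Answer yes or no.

The pattern [SX2H] describes an aliphatic sulfur with two connections, one being H — a thiol.
The closest candidate here is a hydroxyl group (-OH), but it is an -OH, not an -SH. No other fragment satisfies the full query, so there is no match.

No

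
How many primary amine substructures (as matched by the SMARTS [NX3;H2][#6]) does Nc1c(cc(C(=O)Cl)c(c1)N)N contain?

3

[NX3;H2][#6] is the SMARTS for a primary amine: a trivalent nitrogen with two H attached to carbon.
The molecule carries 3 separate instances of a primary amino group (-NH2) meeting every constraint; each maps to a distinct set of atoms, giving 3 matches.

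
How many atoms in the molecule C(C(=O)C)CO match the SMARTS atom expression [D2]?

2

Check the 6 heavy atoms by environment: 2× C (D2) → match; 1× C (D3) → no; 2× O (D1) → no; 1× C (D1) → no.
That gives 2 matching atoms.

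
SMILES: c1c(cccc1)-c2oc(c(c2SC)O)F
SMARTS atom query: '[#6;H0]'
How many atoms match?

The query [#6;H0] means: any carbon with no attached hydrogen.
Check the 15 heavy atoms by environment: 1× o (aromatic, H0) → no; 5× c (aromatic, H0) → match; 5× c (aromatic, H1) → no; 1× S (H0) → no; 1× C (H3) → no; 1× F (H0) → no; 1× O (H1) → no.
That gives 5 matching atoms.

5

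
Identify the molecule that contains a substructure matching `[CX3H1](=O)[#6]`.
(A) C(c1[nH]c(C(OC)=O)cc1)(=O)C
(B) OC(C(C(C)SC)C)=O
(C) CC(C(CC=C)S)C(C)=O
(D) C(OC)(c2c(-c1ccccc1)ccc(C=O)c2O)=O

[CX3H1](=O)[#6] describes an sp2 carbon with one H, double-bonded to O and single-bonded to carbon (an aldehyde).
(A) has a methyl-ester group (-C(=O)OCH3) but the carbonyl carbon has H0, not H1.
(B) has a carboxylic acid group (-C(=O)OH) but the carbonyl carbon has H0 and is bonded to O, not H1.
(C) has an acetyl/ketone group (-C(=O)CH3) but the carbonyl carbon has H0 (two carbon neighbours), not H1.
(D) contains an aldehyde (-CHO), which satisfies every atom and bond constraint.
So the answer is (D).

D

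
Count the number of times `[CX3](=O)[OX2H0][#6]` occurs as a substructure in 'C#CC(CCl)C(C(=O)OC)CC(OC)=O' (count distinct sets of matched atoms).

2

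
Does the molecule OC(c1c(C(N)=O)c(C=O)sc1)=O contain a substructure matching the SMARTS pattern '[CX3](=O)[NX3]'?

The pattern [CX3](=O)[NX3] describes a carbonyl carbon bonded to a trivalent nitrogen — an amide.
The molecule carries a primary amide (-C(=O)NH2), whose atoms satisfy every constraint of the query, so the pattern matches.

Yes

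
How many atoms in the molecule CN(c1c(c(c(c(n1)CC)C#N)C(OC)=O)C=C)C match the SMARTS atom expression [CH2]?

2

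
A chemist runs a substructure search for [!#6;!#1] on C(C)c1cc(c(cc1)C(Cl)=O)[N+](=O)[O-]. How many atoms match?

Check the 14 heavy atoms by environment: 6× c (aromatic) → no; 1× N (charge +1) → match; 1× O (charge -1) → match; 2× O → match; 3× C → no; 1× Cl → match.
Summing the matching environments: 1 + 1 + 2 + 1 = 5 matching atoms.

5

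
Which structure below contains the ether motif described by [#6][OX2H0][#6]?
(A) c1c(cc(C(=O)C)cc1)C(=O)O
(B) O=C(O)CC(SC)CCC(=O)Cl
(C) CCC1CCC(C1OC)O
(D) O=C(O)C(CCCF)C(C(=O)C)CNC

[#6][OX2H0][#6] describes an aliphatic oxygen bridging two carbons with no H on the oxygen (an ether).
(A) has a carboxylic acid group (-C(=O)OH) but the -OH oxygen has H1; the =O is OX1, not OX2.
(B) has a carboxylic acid group (-C(=O)OH) but the -OH oxygen has H1; the =O is OX1, not OX2.
(C) contains a methoxy ether (-OCH3), which satisfies every atom and bond constraint.
(D) has a carboxylic acid group (-C(=O)OH) but the -OH oxygen has H1; the =O is OX1, not OX2.
So the answer is (C).

C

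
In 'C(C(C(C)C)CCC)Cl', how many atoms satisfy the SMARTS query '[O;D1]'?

0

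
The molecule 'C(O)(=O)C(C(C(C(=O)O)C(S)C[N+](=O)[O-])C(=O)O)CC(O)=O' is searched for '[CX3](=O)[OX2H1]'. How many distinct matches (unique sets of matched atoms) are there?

4

[CX3](=O)[OX2H1] is the SMARTS for a carboxylic acid: an sp2 carbon double-bonded to O and single-bonded to an -OH oxygen.
The molecule carries 4 separate instances of a carboxylic acid group (-C(=O)OH) meeting every constraint; each maps to a distinct set of atoms, giving 4 matches.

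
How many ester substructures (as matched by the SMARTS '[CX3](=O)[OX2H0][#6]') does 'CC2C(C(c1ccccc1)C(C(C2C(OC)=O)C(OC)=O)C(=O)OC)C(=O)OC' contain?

4

[CX3](=O)[OX2H0][#6] is the SMARTS for an ester: a carbonyl carbon bonded to an oxygen that is itself bonded to carbon (no H on that O).
The molecule carries 4 separate instances of a methyl-ester group (-C(=O)OCH3) meeting every constraint; each maps to a distinct set of atoms, giving 4 matches.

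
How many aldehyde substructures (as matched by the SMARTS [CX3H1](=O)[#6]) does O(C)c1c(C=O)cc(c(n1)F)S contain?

[CX3H1](=O)[#6] is the SMARTS for an aldehyde: an sp2 carbon with one H, double-bonded to O and single-bonded to carbon.
Exactly one fragment in the molecule meets all constraints, giving 1 match.

1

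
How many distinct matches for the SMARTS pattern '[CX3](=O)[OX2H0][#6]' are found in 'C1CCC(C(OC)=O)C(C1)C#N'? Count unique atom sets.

1

[CX3](=O)[OX2H0][#6] is the SMARTS for an ester: a carbonyl carbon bonded to an oxygen that is itself bonded to carbon (no H on that O).
Exactly one fragment in the molecule meets all constraints, giving 1 match.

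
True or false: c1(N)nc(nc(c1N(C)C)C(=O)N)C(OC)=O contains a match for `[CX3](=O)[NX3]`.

True

The pattern [CX3](=O)[NX3] describes a carbonyl carbon bonded to a trivalent nitrogen — an amide.
The molecule carries a primary amide (-C(=O)NH2), whose atoms satisfy every constraint of the query, so the pattern matches.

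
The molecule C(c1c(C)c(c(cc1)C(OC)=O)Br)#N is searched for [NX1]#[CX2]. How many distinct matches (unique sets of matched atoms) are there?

1

[NX1]#[CX2] is the SMARTS for a nitrile: a nitrogen triple-bonded to a two-connected carbon.
Exactly one fragment in the molecule meets all constraints, giving 1 match.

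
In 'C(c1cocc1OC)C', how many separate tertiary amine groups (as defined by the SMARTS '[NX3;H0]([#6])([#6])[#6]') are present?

0

[NX3;H0]([#6])([#6])[#6] is the SMARTS for a tertiary amine: a trivalent nitrogen with no H, bonded to three carbons.
No fragment in the molecule satisfies every constraint, giving 0 matches.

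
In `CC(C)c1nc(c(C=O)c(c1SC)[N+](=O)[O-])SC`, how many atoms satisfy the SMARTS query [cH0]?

5

The query [cH0] means: aromatic carbon with no attached hydrogen (substituted or ring-fusion).
Check the 18 heavy atoms by environment: 1× n (aromatic, H0) → no; 5× c (aromatic, H0) → match; 2× C (H1) → no; 2× O (H0) → no; 2× S (H0) → no; 4× C (H3) → no; 1× N (charge +1, H0) → no; 1× O (charge -1, H0) → no.
That gives 5 matching atoms.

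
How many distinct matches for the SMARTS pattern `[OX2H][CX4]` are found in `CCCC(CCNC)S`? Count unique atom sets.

[OX2H][CX4] is the SMARTS for an aliphatic alcohol: a hydroxyl oxygen bound to an sp3 (X4) carbon.
No fragment in the molecule satisfies every constraint, giving 0 matches.

0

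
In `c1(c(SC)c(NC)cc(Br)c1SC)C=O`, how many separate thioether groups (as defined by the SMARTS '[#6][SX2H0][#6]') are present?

[#6][SX2H0][#6] is the SMARTS for a thioether: an aliphatic sulfur bridging two carbons with no H on the sulfur.
The molecule carries 2 separate instances of a methylthio ether (-SCH3) meeting every constraint; each maps to a distinct set of atoms, giving 2 matches.

2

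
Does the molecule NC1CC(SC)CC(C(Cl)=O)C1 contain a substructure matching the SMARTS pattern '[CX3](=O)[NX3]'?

No

The pattern [CX3](=O)[NX3] describes a carbonyl carbon bonded to a trivalent nitrogen — an amide.
The closest candidate here is a primary amino group (-NH2), but the -NH2 is not attached to a carbonyl carbon. No other fragment satisfies the full query, so there is no match.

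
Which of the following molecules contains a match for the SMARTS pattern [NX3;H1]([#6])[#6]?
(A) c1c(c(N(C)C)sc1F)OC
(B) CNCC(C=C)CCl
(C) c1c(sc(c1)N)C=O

[NX3;H1]([#6])[#6] describes a trivalent nitrogen with one H, bonded to two carbons (a secondary amine).
(A) has a dimethylamino group (-N(CH3)2) but the nitrogen has H0, not H1.
(B) contains an N-methylamino group (-NHCH3), which satisfies every atom and bond constraint.
(C) has a primary amino group (-NH2) but the nitrogen has H2 and only one carbon neighbour.
So the answer is (B).

B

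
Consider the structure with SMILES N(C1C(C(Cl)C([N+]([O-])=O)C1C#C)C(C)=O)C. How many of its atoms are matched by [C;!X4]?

3

The query [C;!X4] means: aliphatic carbon that does not have four total connections.
Check the 16 heavy atoms by environment: 7× C (X4) → no; 1× N (X3) → no; 1× Cl (X1) → no; 1× C (X3) → match; 2× O (X1) → no; 2× C (X2) → match; 1× N (charge +1, X3) → no; 1× O (charge -1, X1) → no.
Summing the matching environments: 1 + 2 = 3 matching atoms.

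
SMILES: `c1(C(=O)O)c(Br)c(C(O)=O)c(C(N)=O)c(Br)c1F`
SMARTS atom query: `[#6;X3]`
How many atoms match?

9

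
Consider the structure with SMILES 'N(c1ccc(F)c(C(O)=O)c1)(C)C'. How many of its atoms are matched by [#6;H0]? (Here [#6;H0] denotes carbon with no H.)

4

The query [#6;H0] means: any carbon with no attached hydrogen.
Check the 13 heavy atoms by environment: 3× c (aromatic, H0) → match; 3× c (aromatic, H1) → no; 1× C (H0) → match; 1× O (H0) → no; 1× O (H1) → no; 1× N (H0) → no; 2× C (H3) → no; 1× F (H0) → no.
Summing the matching environments: 3 + 1 = 4 matching atoms.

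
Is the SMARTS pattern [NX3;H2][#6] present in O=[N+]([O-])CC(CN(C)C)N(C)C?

No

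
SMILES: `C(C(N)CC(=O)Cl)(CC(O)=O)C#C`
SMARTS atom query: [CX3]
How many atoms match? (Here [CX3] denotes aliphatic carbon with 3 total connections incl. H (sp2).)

Check the 13 heavy atoms by environment: 4× C (X4) → no; 2× C (X3) → match; 2× O (X1) → no; 1× O (X2) → no; 1× Cl (X1) → no; 2× C (X2) → no; 1× N (X3) → no.
That gives 2 matching atoms.

2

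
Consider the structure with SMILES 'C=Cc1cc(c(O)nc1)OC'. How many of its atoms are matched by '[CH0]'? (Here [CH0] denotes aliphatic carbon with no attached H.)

0

The query [CH0] means: aliphatic carbon with no attached hydrogen.
Check the 11 heavy atoms by environment: 1× n (aromatic, H0) → no; 3× c (aromatic, H0) → no; 2× c (aromatic, H1) → no; 1× C (H1) → no; 1× C (H2) → no; 1× O (H1) → no; 1× O (H0) → no; 1× C (H3) → no.
No environment satisfies the query, so 0 matching atoms.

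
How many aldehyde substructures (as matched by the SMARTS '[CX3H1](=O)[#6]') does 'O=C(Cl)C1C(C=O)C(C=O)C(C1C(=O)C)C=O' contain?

3

[CX3H1](=O)[#6] is the SMARTS for an aldehyde: an sp2 carbon with one H, double-bonded to O and single-bonded to carbon.
The molecule carries 3 separate instances of an aldehyde (-CHO) meeting every constraint; each maps to a distinct set of atoms, giving 3 matches.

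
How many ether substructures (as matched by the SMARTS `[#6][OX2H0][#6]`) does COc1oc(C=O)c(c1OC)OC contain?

3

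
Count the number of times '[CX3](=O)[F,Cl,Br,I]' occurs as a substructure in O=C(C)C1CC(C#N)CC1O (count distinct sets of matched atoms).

[CX3](=O)[F,Cl,Br,I] is the SMARTS for an acyl halide: a carbonyl carbon bonded to a halogen.
No fragment in the molecule satisfies every constraint, giving 0 matches.

0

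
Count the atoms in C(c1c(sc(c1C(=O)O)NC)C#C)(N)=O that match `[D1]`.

6

Check the 15 heavy atoms by environment: 1× s (aromatic, D2) → no; 4× c (aromatic, D3) → no; 2× C (D3) → no; 3× O (D1) → match; 1× N (D1) → match; 1× N (D2) → no; 2× C (D1) → match; 1× C (D2) → no.
Summing the matching environments: 3 + 1 + 2 = 6 matching atoms.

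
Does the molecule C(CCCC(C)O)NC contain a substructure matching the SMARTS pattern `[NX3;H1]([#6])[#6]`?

The pattern [NX3;H1]([#6])[#6] describes a trivalent nitrogen with one H, bonded to two carbons — a secondary amine.
The molecule carries an N-methylamino group (-NHCH3), whose atoms satisfy every constraint of the query, so the pattern matches.

Yes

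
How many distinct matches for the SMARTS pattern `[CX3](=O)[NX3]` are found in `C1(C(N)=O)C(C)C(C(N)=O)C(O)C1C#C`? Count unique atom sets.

[CX3](=O)[NX3] is the SMARTS for an amide: a carbonyl carbon bonded to a trivalent nitrogen.
The molecule carries 2 separate instances of a primary amide (-C(=O)NH2) meeting every constraint; each maps to a distinct set of atoms, giving 2 matches.

2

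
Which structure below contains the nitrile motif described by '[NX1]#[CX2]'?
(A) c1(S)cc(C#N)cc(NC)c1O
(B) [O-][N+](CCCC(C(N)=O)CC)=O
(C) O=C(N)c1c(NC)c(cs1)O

[NX1]#[CX2] describes a nitrogen triple-bonded to a two-connected carbon (a nitrile).
(A) contains a nitrile (-C#N), which satisfies every atom and bond constraint.
(B) has a nitro group (-[N+](=O)[O-]) but there is no C#N triple bond.
(C) has a primary amide (-C(=O)NH2) but the nitrogen is NX3, not NX1.
So the answer is (A).

A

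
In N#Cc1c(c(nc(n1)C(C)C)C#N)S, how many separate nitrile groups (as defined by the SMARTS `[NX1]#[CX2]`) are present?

[NX1]#[CX2] is the SMARTS for a nitrile: a nitrogen triple-bonded to a two-connected carbon.
The molecule carries 2 separate instances of a nitrile (-C#N) meeting every constraint; each maps to a distinct set of atoms, giving 2 matches.

2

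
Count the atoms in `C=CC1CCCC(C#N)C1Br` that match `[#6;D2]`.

The query [#6;D2] means: any carbon bonded to exactly two heavy atoms.
Check the 11 heavy atoms by environment: 3× C (D3) → no; 5× C (D2) → match; 1× C (D1) → no; 1× Br (D1) → no; 1× N (D1) → no.
That gives 5 matching atoms.

5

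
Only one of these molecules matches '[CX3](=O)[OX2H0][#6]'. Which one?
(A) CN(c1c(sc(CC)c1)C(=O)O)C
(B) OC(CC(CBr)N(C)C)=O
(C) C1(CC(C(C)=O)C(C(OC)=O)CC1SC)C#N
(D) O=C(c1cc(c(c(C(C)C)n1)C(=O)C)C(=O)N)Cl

C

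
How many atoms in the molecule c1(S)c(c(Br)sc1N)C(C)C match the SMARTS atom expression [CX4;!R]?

Check the 11 heavy atoms by environment: 1× s (aromatic, X2, in 5-ring) → no; 4× c (aromatic, X3, in 5-ring) → no; 1× Br (X1, acyclic) → no; 1× N (X3, acyclic) → no; 1× S (X2, acyclic) → no; 3× C (X4, acyclic) → match.
That gives 3 matching atoms.

3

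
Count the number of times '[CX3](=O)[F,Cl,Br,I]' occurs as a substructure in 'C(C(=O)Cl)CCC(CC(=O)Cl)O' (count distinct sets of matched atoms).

2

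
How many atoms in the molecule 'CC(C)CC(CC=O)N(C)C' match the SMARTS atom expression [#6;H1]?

3

The query [#6;H1] means: any carbon bearing exactly one hydrogen.
Check the 11 heavy atoms by environment: 2× C (H2) → no; 3× C (H1) → match; 4× C (H3) → no; 1× N (H0) → no; 1× O (H0) → no.
That gives 3 matching atoms.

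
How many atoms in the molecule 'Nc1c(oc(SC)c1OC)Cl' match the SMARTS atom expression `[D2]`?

Check the 11 heavy atoms by environment: 1× o (aromatic, D2) → match; 4× c (aromatic, D3) → no; 1× N (D1) → no; 1× O (D2) → match; 2× C (D1) → no; 1× Cl (D1) → no; 1× S (D2) → match.
Summing the matching environments: 1 + 1 + 1 = 3 matching atoms.

3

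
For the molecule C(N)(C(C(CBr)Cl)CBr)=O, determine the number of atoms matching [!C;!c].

5

The query [!C;!c] means: neither aliphatic nor aromatic carbon — same as [!#6].
Check the 10 heavy atoms by environment: 5× C → no; 2× Br → match; 1× O → match; 1× N → match; 1× Cl → match.
Summing the matching environments: 2 + 1 + 1 + 1 = 5 matching atoms.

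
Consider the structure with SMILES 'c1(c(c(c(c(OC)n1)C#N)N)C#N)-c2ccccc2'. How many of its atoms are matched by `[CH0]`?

The query [CH0] means: aliphatic carbon with no attached hydrogen.
Check the 19 heavy atoms by environment: 1× n (aromatic, H0) → no; 6× c (aromatic, H0) → no; 1× O (H0) → no; 1× C (H3) → no; 2× C (H0) → match; 2× N (H0) → no; 5× c (aromatic, H1) → no; 1× N (H2) → no.
That gives 2 matching atoms.

2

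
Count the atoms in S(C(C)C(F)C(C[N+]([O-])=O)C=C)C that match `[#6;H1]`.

4

The query [#6;H1] means: any carbon bearing exactly one hydrogen.
Check the 13 heavy atoms by environment: 2× C (H2) → no; 4× C (H1) → match; 2× C (H3) → no; 1× N (charge +1, H0) → no; 1× O (charge -1, H0) → no; 1× O (H0) → no; 1× S (H0) → no; 1× F (H0) → no.
That gives 4 matching atoms.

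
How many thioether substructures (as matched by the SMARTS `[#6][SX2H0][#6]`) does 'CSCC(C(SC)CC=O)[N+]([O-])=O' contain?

2

[#6][SX2H0][#6] is the SMARTS for a thioether: an aliphatic sulfur bridging two carbons with no H on the sulfur.
The molecule carries 2 separate instances of a methylthio ether (-SCH3) meeting every constraint; each maps to a distinct set of atoms, giving 2 matches.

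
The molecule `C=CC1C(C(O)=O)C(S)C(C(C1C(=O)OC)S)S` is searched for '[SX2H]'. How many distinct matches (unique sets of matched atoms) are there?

3

[SX2H] is the SMARTS for a thiol: an aliphatic sulfur with two connections, one being H.
The molecule carries 3 separate instances of a thiol (-SH) meeting every constraint; each maps to a distinct set of atoms, giving 3 matches.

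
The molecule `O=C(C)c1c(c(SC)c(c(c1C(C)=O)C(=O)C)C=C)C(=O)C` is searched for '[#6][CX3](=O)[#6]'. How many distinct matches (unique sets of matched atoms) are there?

[#6][CX3](=O)[#6] is the SMARTS for a ketone: a carbonyl carbon (no H) flanked by two carbons.
The molecule carries 4 separate instances of an acetyl/ketone group (-C(=O)CH3) meeting every constraint; each maps to a distinct set of atoms, giving 4 matches.

4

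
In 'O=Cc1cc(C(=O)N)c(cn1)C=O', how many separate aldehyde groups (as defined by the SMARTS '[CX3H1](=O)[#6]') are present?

[CX3H1](=O)[#6] is the SMARTS for an aldehyde: an sp2 carbon with one H, double-bonded to O and single-bonded to carbon.
The molecule carries 2 separate instances of an aldehyde (-CHO) meeting every constraint; each maps to a distinct set of atoms, giving 2 matches.

2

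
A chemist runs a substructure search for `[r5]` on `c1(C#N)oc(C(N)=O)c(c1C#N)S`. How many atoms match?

The query [r5] means: r5 matches atoms in a five-membered ring.
Check the 13 heavy atoms by environment: 1× o (aromatic, in 5-ring) → match; 4× c (aromatic, in 5-ring) → match; 3× C (acyclic) → no; 1× O (acyclic) → no; 3× N (acyclic) → no; 1× S (acyclic) → no.
Summing the matching environments: 1 + 4 = 5 matching atoms.

5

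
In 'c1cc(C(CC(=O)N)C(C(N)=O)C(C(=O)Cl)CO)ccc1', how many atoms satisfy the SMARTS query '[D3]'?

The query [D3] means: atom with exactly three heavy-atom neighbours.
Check the 21 heavy atoms by environment: 2× C (D2) → no; 6× C (D3) → match; 4× O (D1) → no; 2× N (D1) → no; 1× c (aromatic, D3) → match; 5× c (aromatic, D2) → no; 1× Cl (D1) → no.
Summing the matching environments: 6 + 1 = 7 matching atoms.

7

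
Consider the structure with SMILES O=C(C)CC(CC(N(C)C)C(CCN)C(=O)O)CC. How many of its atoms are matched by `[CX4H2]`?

5

Check the 19 heavy atoms by environment: 5× C (H2, X4) → match; 3× C (H1, X4) → no; 2× C (H0, X3) → no; 2× O (H0, X1) → no; 4× C (H3, X4) → no; 1× N (H0, X3) → no; 1× N (H2, X3) → no; 1× O (H1, X2) → no.
That gives 5 matching atoms.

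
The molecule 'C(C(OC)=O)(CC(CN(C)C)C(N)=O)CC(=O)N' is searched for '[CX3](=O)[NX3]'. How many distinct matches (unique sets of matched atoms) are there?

[CX3](=O)[NX3] is the SMARTS for an amide: a carbonyl carbon bonded to a trivalent nitrogen.
The molecule carries 2 separate instances of a primary amide (-C(=O)NH2) meeting every constraint; each maps to a distinct set of atoms, giving 2 matches.

2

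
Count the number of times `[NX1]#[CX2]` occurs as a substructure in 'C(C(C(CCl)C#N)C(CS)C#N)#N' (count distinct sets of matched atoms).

3

[NX1]#[CX2] is the SMARTS for a nitrile: a nitrogen triple-bonded to a two-connected carbon.
The molecule carries 3 separate instances of a nitrile (-C#N) meeting every constraint; each maps to a distinct set of atoms, giving 3 matches.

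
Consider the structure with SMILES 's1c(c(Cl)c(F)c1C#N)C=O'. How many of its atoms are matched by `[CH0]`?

1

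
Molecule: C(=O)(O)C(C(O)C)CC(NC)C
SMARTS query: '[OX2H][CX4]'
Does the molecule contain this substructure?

The pattern [OX2H][CX4] describes a hydroxyl oxygen bound to an sp3 (X4) carbon — an aliphatic alcohol.
The molecule carries a hydroxyl group (-OH), whose atoms satisfy every constraint of the query, so the pattern matches.

Yes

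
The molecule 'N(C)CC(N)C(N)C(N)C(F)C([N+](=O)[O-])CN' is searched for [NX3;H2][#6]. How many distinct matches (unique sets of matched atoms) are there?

[NX3;H2][#6] is the SMARTS for a primary amine: a trivalent nitrogen with two H attached to carbon.
The molecule carries 4 separate instances of a primary amino group (-NH2) meeting every constraint; each maps to a distinct set of atoms, giving 4 matches.

4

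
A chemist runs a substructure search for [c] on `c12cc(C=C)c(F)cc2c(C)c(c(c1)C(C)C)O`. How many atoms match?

The query [c] means: lowercase c matches aromatic carbon only.
Check the 18 heavy atoms by environment: 10× c (aromatic) → match; 6× C → no; 1× O → no; 1× F → no.
That gives 10 matching atoms.

10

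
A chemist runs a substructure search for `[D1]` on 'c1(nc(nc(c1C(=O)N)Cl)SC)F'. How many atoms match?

5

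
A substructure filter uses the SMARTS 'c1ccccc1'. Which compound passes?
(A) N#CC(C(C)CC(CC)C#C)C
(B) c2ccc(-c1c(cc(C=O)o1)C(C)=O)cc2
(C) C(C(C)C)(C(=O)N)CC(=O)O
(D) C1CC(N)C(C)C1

B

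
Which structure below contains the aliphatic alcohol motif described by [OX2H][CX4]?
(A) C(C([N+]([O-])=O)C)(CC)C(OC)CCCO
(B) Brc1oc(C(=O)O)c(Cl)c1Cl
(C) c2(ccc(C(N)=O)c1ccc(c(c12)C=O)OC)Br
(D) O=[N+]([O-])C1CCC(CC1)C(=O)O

A

[OX2H][CX4] describes a hydroxyl oxygen bound to an sp3 (X4) carbon (an aliphatic alcohol).
(A) contains a hydroxyl group (-OH), which satisfies every atom and bond constraint.
(B) has a carboxylic acid group (-C(=O)OH) but the -OH is on a CX3 carbonyl carbon, not a CX4 carbon.
(C) has a methoxy ether (-OCH3) but the oxygen has H0 (ether), not H1.
(D) has a carboxylic acid group (-C(=O)OH) but the -OH is on a CX3 carbonyl carbon, not a CX4 carbon.
So the answer is (A).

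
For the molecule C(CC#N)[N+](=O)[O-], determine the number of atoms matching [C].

Check the 7 heavy atoms by environment: 3× C → match; 1× N (charge +1) → no; 1× O (charge -1) → no; 1× O → no; 1× N → no.
That gives 3 matching atoms.

3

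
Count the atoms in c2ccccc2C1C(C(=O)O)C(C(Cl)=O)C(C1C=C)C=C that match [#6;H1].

12

Check the 21 heavy atoms by environment: 7× C (H1) → match; 2× C (H2) → no; 1× c (aromatic, H0) → no; 5× c (aromatic, H1) → match; 2× C (H0) → no; 2× O (H0) → no; 1× O (H1) → no; 1× Cl (H0) → no.
Summing the matching environments: 7 + 5 = 12 matching atoms.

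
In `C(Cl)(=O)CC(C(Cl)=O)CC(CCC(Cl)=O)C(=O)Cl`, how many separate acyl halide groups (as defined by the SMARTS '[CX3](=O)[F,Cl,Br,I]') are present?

[CX3](=O)[F,Cl,Br,I] is the SMARTS for an acyl halide: a carbonyl carbon bonded to a halogen.
The molecule carries 4 separate instances of an acyl chloride (-C(=O)Cl) meeting every constraint; each maps to a distinct set of atoms, giving 4 matches.

4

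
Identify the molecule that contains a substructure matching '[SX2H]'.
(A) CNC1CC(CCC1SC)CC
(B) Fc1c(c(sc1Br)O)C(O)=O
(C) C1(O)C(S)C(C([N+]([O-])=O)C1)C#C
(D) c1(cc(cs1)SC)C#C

C

[SX2H] describes an aliphatic sulfur with two connections, one being H (a thiol).
(A) has a methylthio ether (-SCH3) but the sulfur has H0 (bonded to two carbons), not H1.
(B) has a hydroxyl group (-OH) but it is an -OH, not an -SH.
(C) contains a thiol (-SH), which satisfies every atom and bond constraint.
(D) has a methylthio ether (-SCH3) but the sulfur has H0 (bonded to two carbons), not H1.
So the answer is (C).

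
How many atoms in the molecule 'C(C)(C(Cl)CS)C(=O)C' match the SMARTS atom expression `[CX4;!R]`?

5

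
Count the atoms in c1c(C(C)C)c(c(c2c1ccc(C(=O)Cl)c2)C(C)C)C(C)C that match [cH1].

4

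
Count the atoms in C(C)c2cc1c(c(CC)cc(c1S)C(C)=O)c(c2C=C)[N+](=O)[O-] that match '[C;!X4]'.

3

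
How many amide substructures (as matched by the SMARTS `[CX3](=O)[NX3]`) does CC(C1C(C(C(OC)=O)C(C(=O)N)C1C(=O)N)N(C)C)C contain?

2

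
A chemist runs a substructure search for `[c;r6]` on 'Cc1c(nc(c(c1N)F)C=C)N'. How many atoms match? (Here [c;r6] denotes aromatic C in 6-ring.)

5

The query [c;r6] means: aromatic carbon that belongs to a six-membered ring.
Check the 12 heavy atoms by environment: 1× n (aromatic, in 6-ring) → no; 5× c (aromatic, in 6-ring) → match; 3× C (acyclic) → no; 2× N (acyclic) → no; 1× F (acyclic) → no.
That gives 5 matching atoms.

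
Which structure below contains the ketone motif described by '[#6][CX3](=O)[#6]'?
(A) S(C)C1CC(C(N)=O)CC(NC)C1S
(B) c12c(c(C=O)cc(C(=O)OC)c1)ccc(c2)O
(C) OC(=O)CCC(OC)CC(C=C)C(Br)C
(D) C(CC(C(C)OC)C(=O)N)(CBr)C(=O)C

D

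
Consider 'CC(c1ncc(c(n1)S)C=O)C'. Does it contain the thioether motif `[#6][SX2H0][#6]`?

No

The pattern [#6][SX2H0][#6] describes an aliphatic sulfur bridging two carbons with no H on the sulfur — a thioether.
The closest candidate here is a thiol (-SH), but the sulfur has H1, not H0 bridging two carbons. No other fragment satisfies the full query, so there is no match.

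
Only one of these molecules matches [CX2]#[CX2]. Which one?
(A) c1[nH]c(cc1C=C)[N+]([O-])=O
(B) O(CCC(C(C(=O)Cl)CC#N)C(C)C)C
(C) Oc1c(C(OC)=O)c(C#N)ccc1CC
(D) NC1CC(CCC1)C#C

D

[CX2]#[CX2] describes a carbon-carbon triple bond (an alkyne).
(A) has a vinyl group (-CH=CH2) but the C=C is a double bond; both carbons are CX3, not CX2.
(B) has a nitrile (-C#N) but the triple bond is C#N, not C#C.
(C) has a nitrile (-C#N) but the triple bond is C#N, not C#C.
(D) contains an ethynyl group (-C#CH), which satisfies every atom and bond constraint.
So the answer is (D).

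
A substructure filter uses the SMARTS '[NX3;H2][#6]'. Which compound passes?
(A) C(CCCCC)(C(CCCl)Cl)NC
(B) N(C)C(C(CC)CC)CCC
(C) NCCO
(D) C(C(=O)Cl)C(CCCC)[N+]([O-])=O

C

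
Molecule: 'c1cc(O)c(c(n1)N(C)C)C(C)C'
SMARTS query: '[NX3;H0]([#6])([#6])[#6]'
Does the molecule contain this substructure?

The pattern [NX3;H0]([#6])([#6])[#6] describes a trivalent nitrogen with no H, bonded to three carbons — a tertiary amine.
The molecule carries a dimethylamino group (-N(CH3)2), whose atoms satisfy every constraint of the query, so the pattern matches.

Yes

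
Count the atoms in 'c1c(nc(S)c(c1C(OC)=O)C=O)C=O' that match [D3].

Check the 15 heavy atoms by environment: 1× n (aromatic, D2) → no; 4× c (aromatic, D3) → match; 1× c (aromatic, D2) → no; 1× C (D3) → match; 3× O (D1) → no; 1× O (D2) → no; 1× C (D1) → no; 2× C (D2) → no; 1× S (D1) → no.
Summing the matching environments: 4 + 1 = 5 matching atoms.

5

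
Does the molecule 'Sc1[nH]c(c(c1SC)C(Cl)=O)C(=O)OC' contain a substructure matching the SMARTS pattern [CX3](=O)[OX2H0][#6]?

The pattern [CX3](=O)[OX2H0][#6] describes a carbonyl carbon bonded to an oxygen that is itself bonded to carbon (no H on that O) — an ester.
The molecule carries a methyl-ester group (-C(=O)OCH3), whose atoms satisfy every constraint of the query, so the pattern matches.

Yes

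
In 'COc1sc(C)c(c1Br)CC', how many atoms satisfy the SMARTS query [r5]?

Check the 11 heavy atoms by environment: 1× s (aromatic, in 5-ring) → match; 4× c (aromatic, in 5-ring) → match; 4× C (acyclic) → no; 1× Br (acyclic) → no; 1× O (acyclic) → no.
Summing the matching environments: 1 + 4 = 5 matching atoms.

5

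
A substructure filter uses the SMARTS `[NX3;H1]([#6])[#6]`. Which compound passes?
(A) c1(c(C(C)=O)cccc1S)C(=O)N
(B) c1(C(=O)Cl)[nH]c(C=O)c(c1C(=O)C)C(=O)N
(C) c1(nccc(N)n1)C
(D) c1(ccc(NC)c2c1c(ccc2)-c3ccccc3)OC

[NX3;H1]([#6])[#6] describes a trivalent nitrogen with one H, bonded to two carbons (a secondary amine).
(A) has a primary amide (-C(=O)NH2) but the -C(=O)NH2 nitrogen has H2, not H1.
(B) has a primary amide (-C(=O)NH2) but the -C(=O)NH2 nitrogen has H2, not H1.
(C) has a primary amino group (-NH2) but the nitrogen has H2 and only one carbon neighbour.
(D) contains an N-methylamino group (-NHCH3), which satisfies every atom and bond constraint.
So the answer is (D).

D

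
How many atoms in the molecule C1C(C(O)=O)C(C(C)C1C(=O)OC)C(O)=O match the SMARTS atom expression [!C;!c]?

6

The query [!C;!c] means: neither aliphatic nor aromatic carbon — same as [!#6].
Check the 16 heavy atoms by environment: 10× C → no; 6× O → match.
That gives 6 matching atoms.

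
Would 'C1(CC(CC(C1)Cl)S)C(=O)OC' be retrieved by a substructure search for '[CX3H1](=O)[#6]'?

The pattern [CX3H1](=O)[#6] describes an sp2 carbon with one H, double-bonded to O and single-bonded to carbon — an aldehyde.
The closest candidate here is a methyl-ester group (-C(=O)OCH3), but the carbonyl carbon has H0, not H1. No other fragment satisfies the full query, so there is no match.

No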